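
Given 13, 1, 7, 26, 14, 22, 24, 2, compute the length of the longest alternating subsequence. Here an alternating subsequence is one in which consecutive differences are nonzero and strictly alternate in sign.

6

Track the best alternating length ending on an up-step vs a down-step at each position: up/down = 1/1, 1/2, 3/2, 3/1, 3/4, 5/4, 5/4, 3/6.
The maximum over both is 6; one such subsequence is 13, 1, 26, 14, 22, 2.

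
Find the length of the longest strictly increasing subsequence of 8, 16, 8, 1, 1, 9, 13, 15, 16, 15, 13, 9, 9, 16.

5

Let dp[i] be the longest increasing subsequence ending at position i. Then dp = [1, 2, 1, 1, 1, 2, 3, 4, 5, 4, 3, 2, 2, 5].
The maximum is 5; one witness is 8, 9, 13, 15, 16 at positions 1,6,7,8,9.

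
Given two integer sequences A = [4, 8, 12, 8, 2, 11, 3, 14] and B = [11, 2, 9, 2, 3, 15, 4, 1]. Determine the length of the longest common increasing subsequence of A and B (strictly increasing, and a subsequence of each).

2

A longest common strictly increasing subsequence is 2, 3 (length 2); it appears in order in both A and B, and no longer such subsequence exists.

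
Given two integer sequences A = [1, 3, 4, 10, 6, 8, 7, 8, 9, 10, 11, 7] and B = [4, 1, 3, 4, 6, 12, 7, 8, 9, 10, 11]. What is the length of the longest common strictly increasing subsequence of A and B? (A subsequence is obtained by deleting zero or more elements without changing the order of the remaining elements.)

A longest common strictly increasing subsequence is 1, 3, 4, 6, 7, 8, 9, 10, 11 (length 9); it appears in order in both A and B, and no longer such subsequence exists.

9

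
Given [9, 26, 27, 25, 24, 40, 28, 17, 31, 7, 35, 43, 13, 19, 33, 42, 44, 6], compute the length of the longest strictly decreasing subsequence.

6

Scanning left to right, the best length ending at each element is: 9→1, 26→1, 27→1, 25→2, 24→3, 40→1, 28→2, 17→4, 31→2, 7→5, 35→2, 43→1, 13→5, 19→4, 33→3, 42→2, 44→1, 6→6.
So the longest decreasing subsequence has length 6, e.g. 26, 25, 24, 17, 7, 6.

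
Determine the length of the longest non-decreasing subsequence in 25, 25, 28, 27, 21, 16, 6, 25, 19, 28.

Let dp[i] be the longest non-decreasing subsequence ending at position i. Then dp = [1, 2, 3, 3, 1, 1, 1, 3, 2, 4].
The maximum is 4; one witness is 25, 25, 28, 28 at positions 1,2,3,10.

4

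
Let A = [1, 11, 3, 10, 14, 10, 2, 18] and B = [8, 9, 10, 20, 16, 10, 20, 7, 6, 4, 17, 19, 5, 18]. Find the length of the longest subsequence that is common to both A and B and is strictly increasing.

For each value that appears in both, track the longest common increasing run ending there.
The best achievable length is 2; one witness is 10, 18 (A-positions 4,8, B-positions 3,14).

2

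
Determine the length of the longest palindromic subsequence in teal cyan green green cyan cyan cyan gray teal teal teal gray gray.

Using dp[i][j] = 2 + dp[i+1][j−1] if the ends match, else max(dp[i+1][j], dp[i][j−1]):
dp[1][13] = 6. A witness is teal cyan cyan cyan cyan teal at positions 1,2,5,6,7,11.

6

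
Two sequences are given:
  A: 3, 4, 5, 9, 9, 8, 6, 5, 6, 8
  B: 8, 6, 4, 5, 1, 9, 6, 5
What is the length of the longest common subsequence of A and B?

5

Backtracking the LCS table gives one alignment: 4 (A2,B3) → 5 (A3,B4) → 9 (A5,B6) → 6 (A7,B7) → 5 (A8,B8).
So the longest common subsequence has length 5.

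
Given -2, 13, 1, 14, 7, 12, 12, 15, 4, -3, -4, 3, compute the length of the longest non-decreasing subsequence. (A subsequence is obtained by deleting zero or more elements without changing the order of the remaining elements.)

One longest non-decreasing subsequence is -2, 1, 7, 12, 12, 15 (positions 1,3,5,6,7,8), of length 6; no longer one exists.

6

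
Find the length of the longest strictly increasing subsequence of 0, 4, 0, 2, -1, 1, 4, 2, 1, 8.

Scanning left to right, the best length ending at each element is: 0→1, 4→2, 0→1, 2→2, -1→1, 1→2, 4→3, 2→3, 1→2, 8→4.
So the longest increasing subsequence has length 4, e.g. 0, 2, 4, 8.

4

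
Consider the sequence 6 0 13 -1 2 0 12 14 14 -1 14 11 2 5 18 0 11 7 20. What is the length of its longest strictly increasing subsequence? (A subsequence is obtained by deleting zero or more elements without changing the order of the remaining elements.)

6

Let dp[i] be the longest increasing subsequence ending at position i. Then dp = [1, 1, 2, 1, 2, 2, 3, 4, 4, 1, 4, 3, 3, 4, 5, 2, 5, 5, 6].
The maximum is 6; one witness is 0, 2, 12, 14, 18, 20 at positions 2,5,7,8,15,19.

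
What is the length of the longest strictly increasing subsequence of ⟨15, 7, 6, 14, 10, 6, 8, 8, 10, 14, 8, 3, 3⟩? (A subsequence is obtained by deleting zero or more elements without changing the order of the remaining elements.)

Let dp[i] be the longest increasing subsequence ending at position i. Then dp = [1, 1, 1, 2, 2, 1, 2, 2, 3, 4, 2, 1, 1].
The maximum is 4; one witness is 7, 8, 10, 14 at positions 2,7,9,10.

4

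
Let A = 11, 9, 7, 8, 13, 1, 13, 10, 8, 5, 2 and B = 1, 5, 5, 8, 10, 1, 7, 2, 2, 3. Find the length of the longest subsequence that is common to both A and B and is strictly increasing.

For each value that appears in both, track the longest common increasing run ending there.
The best achievable length is 2; one witness is 1, 5 (A-positions 6,10, B-positions 1,2).

2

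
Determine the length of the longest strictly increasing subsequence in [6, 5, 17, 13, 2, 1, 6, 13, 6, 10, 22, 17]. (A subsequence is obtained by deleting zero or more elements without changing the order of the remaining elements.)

4

Let dp[i] be the longest increasing subsequence ending at position i. Then dp = [1, 1, 2, 2, 1, 1, 2, 3, 2, 3, 4, 4].
The maximum is 4; one witness is 5, 6, 13, 22 at positions 2,7,8,11.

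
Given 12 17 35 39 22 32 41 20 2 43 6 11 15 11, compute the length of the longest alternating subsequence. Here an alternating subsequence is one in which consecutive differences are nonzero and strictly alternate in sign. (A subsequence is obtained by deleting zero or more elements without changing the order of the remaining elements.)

Track the best alternating length ending on an up-step vs a down-step at each position: up/down = 1/1, 2/1, 2/1, 2/1, 2/3, 4/3, 4/1, 2/5, 1/5, 6/1, 6/7, 8/7, 8/7, 8/9.
The maximum over both is 9; one such subsequence is 12, 35, 22, 32, 20, 43, 6, 15, 11.

9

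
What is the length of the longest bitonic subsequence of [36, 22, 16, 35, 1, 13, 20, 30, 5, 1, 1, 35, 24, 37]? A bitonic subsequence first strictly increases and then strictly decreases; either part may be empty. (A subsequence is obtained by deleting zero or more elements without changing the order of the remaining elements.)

6

One longest bitonic subsequence is 36, 22, 16, 13, 5, 1 (positions 1,2,3,6,9,11): it rises to 36 then falls. Length 6 is optimal.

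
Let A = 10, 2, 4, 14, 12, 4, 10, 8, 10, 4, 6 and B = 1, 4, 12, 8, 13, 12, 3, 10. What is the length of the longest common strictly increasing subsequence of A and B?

For each value that appears in both, track the longest common increasing run ending there.
The best achievable length is 3; one witness is 4, 8, 10 (A-positions 3,8,9, B-positions 2,4,8).

3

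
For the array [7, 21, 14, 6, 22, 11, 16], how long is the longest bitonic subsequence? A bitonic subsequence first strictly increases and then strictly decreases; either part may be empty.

One longest bitonic subsequence is 7, 21, 14, 11 (positions 1,2,3,6): it rises to 21 then falls. Length 4 is optimal.

4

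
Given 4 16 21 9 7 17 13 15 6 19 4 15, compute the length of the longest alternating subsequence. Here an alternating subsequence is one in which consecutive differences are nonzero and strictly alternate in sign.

Track the best alternating length ending on an up-step vs a down-step at each position: up/down = 1/1, 2/1, 2/1, 2/3, 2/3, 4/3, 4/5, 6/5, 2/7, 8/3, 1/9, 10/9.
The maximum over both is 10; one such subsequence is 4, 16, 9, 17, 13, 15, 6, 19, 4, 15.

10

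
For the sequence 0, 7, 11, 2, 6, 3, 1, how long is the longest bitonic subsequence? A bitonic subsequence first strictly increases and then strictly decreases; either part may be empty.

One longest bitonic subsequence is 0, 7, 11, 6, 3, 1 (positions 1,2,3,5,6,7): it rises to 11 then falls. Length 6 is optimal.

6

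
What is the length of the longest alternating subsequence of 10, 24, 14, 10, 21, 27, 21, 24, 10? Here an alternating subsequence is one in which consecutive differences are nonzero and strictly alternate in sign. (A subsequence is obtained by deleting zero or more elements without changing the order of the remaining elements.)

7

Track the best alternating length ending on an up-step vs a down-step at each position: up/down = 1/1, 2/1, 2/3, 1/3, 4/3, 4/1, 4/5, 6/5, 1/7.
The maximum over both is 7; one such subsequence is 10, 24, 14, 27, 21, 24, 10.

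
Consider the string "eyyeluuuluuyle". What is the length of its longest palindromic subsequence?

9

Using dp[i][j] = 2 + dp[i+1][j−1] if the ends match, else max(dp[i+1][j], dp[i][j−1]):
dp[1][14] = 9. A witness is eluuluule at positions 1,5,7,8,9,10,11,13,14.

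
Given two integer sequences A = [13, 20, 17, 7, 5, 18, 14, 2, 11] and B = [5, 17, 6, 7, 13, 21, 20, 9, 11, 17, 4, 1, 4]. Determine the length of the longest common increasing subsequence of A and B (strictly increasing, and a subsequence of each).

For each value that appears in both, track the longest common increasing run ending there.
The best achievable length is 2; one witness is 13, 20 (A-positions 1,2, B-positions 5,7).

2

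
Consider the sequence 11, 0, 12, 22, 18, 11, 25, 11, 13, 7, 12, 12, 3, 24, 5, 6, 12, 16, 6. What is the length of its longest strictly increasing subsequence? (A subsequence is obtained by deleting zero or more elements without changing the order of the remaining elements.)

6

One longest increasing subsequence is 0, 3, 5, 6, 12, 16 (positions 2,13,15,16,17,18), of length 6; no longer one exists.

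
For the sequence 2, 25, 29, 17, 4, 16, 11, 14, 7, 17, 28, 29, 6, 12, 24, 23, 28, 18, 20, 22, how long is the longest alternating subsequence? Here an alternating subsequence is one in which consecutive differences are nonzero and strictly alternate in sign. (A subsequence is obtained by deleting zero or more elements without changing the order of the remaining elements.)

A longest alternating subsequence is 2, 25, 4, 16, 11, 14, 7, 17, 6, 24, 23, 28, 18, 20 (positions 1,2,5,6,7,8,9,10,13,15,16,17,18,19); its 13 consecutive differences strictly alternate in sign, and length 14 is optimal.

14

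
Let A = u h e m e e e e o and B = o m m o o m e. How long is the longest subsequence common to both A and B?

Backtracking the LCS table gives one alignment: m (A4,B6) → e (A8,B7).
So the longest common subsequence has length 2.

2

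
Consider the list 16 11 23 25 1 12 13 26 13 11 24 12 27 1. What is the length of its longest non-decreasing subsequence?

6

Scanning left to right, the best length ending at each element is: 16→1, 11→1, 23→2, 25→3, 1→1, 12→2, 13→3, 26→4, 13→4, 11→2, 24→5, 12→3, 27→6, 1→2.
So the longest non-decreasing subsequence has length 6, e.g. 11, 12, 13, 13, 24, 27.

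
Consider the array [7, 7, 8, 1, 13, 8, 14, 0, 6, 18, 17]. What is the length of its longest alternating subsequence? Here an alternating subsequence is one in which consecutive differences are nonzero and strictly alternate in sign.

9

A longest alternating subsequence is 7, 8, 1, 13, 8, 14, 0, 18, 17 (positions 1,3,4,5,6,7,8,10,11); its 8 consecutive differences strictly alternate in sign, and length 9 is optimal.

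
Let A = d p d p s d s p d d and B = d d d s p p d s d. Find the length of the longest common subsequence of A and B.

A longest common subsequence is dddspdd (length 7); the LCS DP confirms no longer common subsequence exists.

7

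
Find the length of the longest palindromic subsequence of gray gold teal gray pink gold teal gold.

One longest palindromic subsequence is gold teal gold teal gold (positions 2,3,6,7,8); it reads the same forward and backward, and the interval DP gives dp[1][8] = 5.

5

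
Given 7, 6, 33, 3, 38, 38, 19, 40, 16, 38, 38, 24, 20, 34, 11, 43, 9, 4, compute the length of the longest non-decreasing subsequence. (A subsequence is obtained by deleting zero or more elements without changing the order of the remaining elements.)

7

Scanning left to right, the best length ending at each element is: 7→1, 6→1, 33→2, 3→1, 38→3, 38→4, 19→2, 40→5, 16→2, 38→5, 38→6, 24→3, 20→3, 34→4, 11→2, 43→7, 9→2, 4→2.
So the longest non-decreasing subsequence has length 7, e.g. 7, 33, 38, 38, 38, 38, 43.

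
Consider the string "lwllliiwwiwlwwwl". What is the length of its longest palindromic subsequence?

10

One longest palindromic subsequence is lwliwwilwl (positions 1,2,5,7,8,9,10,12,15,16); it reads the same forward and backward, and the interval DP gives dp[1][16] = 10.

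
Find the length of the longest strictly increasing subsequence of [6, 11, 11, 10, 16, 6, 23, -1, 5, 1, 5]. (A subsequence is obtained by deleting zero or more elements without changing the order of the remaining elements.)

4

Let dp[i] be the longest increasing subsequence ending at position i. Then dp = [1, 2, 2, 2, 3, 1, 4, 1, 2, 2, 3].
The maximum is 4; one witness is 6, 11, 16, 23 at positions 1,2,5,7.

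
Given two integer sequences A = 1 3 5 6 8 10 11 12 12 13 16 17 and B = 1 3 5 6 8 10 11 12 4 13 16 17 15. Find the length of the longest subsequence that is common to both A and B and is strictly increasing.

11

For each value that appears in both, track the longest common increasing run ending there.
The best achievable length is 11; one witness is 1, 3, 5, 6, 8, 10, 11, 12, 13, 16, 17 (A-positions 1,2,3,4,5,6,7,8,10,11,12, B-positions 1,2,3,4,5,6,7,8,10,11,12).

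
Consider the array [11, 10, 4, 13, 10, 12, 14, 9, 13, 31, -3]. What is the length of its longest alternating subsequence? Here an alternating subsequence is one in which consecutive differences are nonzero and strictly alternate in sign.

8

Track the best alternating length ending on an up-step vs a down-step at each position: up/down = 1/1, 1/2, 1/2, 3/1, 3/4, 5/4, 5/1, 3/6, 7/6, 7/1, 1/8.
The maximum over both is 8; one such subsequence is 11, 10, 13, 10, 12, 9, 13, -3.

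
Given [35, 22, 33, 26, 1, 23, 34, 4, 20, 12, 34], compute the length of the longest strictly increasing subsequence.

4

Let dp[i] be the longest increasing subsequence ending at position i. Then dp = [1, 1, 2, 2, 1, 2, 3, 2, 3, 3, 4].
The maximum is 4; one witness is 1, 4, 20, 34 at positions 5,8,9,11.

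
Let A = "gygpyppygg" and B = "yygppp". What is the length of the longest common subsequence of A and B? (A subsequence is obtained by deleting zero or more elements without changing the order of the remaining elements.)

5

A longest common subsequence is ygppp (length 5); the LCS DP confirms no longer common subsequence exists.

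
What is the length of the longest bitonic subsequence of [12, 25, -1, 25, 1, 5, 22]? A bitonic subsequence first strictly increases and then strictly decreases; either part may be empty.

Let inc[i] be the LIS ending at i and dec[i] the longest strictly decreasing subsequence starting at i. inc = [1, 2, 1, 2, 2, 3, 4], dec = [2, 2, 1, 2, 1, 1, 1].
max_i inc[i]+dec[i]−1 = 4, with one witness -1, 1, 5, 22.

4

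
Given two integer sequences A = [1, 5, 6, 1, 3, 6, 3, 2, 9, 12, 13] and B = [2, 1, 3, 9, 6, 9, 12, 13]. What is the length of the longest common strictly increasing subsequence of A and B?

6

A longest common strictly increasing subsequence is 1, 3, 6, 9, 12, 13 (length 6); it appears in order in both A and B, and no longer such subsequence exists.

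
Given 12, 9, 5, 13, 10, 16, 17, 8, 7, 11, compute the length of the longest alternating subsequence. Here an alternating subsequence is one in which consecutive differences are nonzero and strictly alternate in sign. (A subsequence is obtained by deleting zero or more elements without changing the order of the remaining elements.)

A longest alternating subsequence is 12, 9, 13, 10, 16, 8, 11 (positions 1,2,4,5,6,8,10); its 6 consecutive differences strictly alternate in sign, and length 7 is optimal.

7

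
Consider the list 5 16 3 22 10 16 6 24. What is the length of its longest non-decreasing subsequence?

4

One longest non-decreasing subsequence is 5, 16, 22, 24 (positions 1,2,4,8), of length 4; no longer one exists.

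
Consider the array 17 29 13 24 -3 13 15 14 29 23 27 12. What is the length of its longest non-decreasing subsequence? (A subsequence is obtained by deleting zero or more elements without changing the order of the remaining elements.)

One longest non-decreasing subsequence is 13, 13, 15, 23, 27 (positions 3,6,7,10,11), of length 5; no longer one exists.

5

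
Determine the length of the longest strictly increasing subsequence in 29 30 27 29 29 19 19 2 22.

2

Scanning left to right, the best length ending at each element is: 29→1, 30→2, 27→1, 29→2, 29→2, 19→1, 19→1, 2→1, 22→2.
So the longest increasing subsequence has length 2, e.g. 29, 30.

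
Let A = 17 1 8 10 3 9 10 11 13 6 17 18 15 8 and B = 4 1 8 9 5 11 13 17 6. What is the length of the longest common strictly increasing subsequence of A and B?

6

A longest common strictly increasing subsequence is 1, 8, 9, 11, 13, 17 (length 6); it appears in order in both A and B, and no longer such subsequence exists.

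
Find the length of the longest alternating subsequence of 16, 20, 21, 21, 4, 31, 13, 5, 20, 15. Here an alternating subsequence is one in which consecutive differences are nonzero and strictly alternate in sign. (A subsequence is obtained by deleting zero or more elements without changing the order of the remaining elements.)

7

A longest alternating subsequence is 16, 20, 4, 31, 13, 20, 15 (positions 1,2,5,6,7,9,10); its 6 consecutive differences strictly alternate in sign, and length 7 is optimal.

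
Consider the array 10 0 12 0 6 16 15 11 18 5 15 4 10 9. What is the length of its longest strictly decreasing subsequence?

5

Scanning left to right, the best length ending at each element is: 10→1, 0→2, 12→1, 0→2, 6→2, 16→1, 15→2, 11→3, 18→1, 5→4, 15→2, 4→5, 10→4, 9→5.
So the longest decreasing subsequence has length 5, e.g. 16, 15, 11, 5, 4.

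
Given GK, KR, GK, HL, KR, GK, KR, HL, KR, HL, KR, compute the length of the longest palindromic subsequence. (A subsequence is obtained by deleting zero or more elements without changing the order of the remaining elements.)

7

One longest palindromic subsequence is KR HL KR HL KR HL KR (positions 2,4,5,8,9,10,11); it reads the same forward and backward, and the interval DP gives dp[1][11] = 7.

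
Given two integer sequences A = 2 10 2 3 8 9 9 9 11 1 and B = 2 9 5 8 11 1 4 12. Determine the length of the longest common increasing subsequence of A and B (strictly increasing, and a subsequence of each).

3

For each value that appears in both, track the longest common increasing run ending there.
The best achievable length is 3; one witness is 2, 9, 11 (A-positions 1,6,9, B-positions 1,2,5).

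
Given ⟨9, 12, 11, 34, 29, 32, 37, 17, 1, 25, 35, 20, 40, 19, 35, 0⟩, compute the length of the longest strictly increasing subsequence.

One longest increasing subsequence is 9, 12, 29, 32, 37, 40 (positions 1,2,5,6,7,13), of length 6; no longer one exists.

6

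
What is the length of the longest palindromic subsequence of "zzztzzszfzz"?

8

One longest palindromic subsequence is zzzzzzzz (positions 1,2,3,5,6,8,10,11); it reads the same forward and backward, and the interval DP gives dp[1][11] = 8.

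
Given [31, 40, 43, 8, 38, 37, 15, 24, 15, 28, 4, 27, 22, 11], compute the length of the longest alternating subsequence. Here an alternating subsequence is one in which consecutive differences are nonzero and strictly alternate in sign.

11

Track the best alternating length ending on an up-step vs a down-step at each position: up/down = 1/1, 2/1, 2/1, 1/3, 4/3, 4/5, 4/5, 6/5, 4/7, 8/5, 1/9, 10/9, 10/11, 10/11.
The maximum over both is 11; one such subsequence is 31, 40, 8, 38, 15, 24, 15, 28, 4, 27, 22.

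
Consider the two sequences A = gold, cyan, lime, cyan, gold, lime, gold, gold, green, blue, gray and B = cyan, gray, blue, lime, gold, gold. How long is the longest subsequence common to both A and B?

4

A longest common subsequence is cyan, lime, gold, gold (length 4); the LCS DP confirms no longer common subsequence exists.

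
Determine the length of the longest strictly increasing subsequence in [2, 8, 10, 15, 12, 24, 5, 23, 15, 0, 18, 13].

6

Scanning left to right, the best length ending at each element is: 2→1, 8→2, 10→3, 15→4, 12→4, 24→5, 5→2, 23→5, 15→5, 0→1, 18→6, 13→5.
So the longest increasing subsequence has length 6, e.g. 2, 8, 10, 12, 15, 18.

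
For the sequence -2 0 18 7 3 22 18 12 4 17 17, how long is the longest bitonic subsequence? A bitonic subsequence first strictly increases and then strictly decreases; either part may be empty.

Let inc[i] be the LIS ending at i and dec[i] the longest strictly decreasing subsequence starting at i. inc = [1, 2, 3, 3, 3, 4, 4, 4, 4, 5, 5], dec = [1, 1, 3, 2, 1, 4, 3, 2, 1, 1, 1].
max_i inc[i]+dec[i]−1 = 7, with one witness -2, 0, 18, 22, 18, 12, 4.

7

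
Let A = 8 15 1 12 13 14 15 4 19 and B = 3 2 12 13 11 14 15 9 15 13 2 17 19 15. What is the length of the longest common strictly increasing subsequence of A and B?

For each value that appears in both, track the longest common increasing run ending there.
The best achievable length is 5; one witness is 12, 13, 14, 15, 19 (A-positions 4,5,6,7,9, B-positions 3,4,6,7,13).

5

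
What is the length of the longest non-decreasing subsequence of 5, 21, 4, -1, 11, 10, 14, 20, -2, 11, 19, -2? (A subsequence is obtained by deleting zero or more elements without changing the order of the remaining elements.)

4

One longest non-decreasing subsequence is 5, 11, 14, 20 (positions 1,5,7,8), of length 4; no longer one exists.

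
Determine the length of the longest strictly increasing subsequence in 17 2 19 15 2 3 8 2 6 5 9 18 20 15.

Let dp[i] be the longest increasing subsequence ending at position i. Then dp = [1, 1, 2, 2, 1, 2, 3, 1, 3, 3, 4, 5, 6, 5].
The maximum is 6; one witness is 2, 3, 8, 9, 18, 20 at positions 2,6,7,11,12,13.

6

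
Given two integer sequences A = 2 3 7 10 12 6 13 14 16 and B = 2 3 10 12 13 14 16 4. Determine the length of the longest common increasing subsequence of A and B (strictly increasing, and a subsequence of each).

7

For each value that appears in both, track the longest common increasing run ending there.
The best achievable length is 7; one witness is 2, 3, 10, 12, 13, 14, 16 (A-positions 1,2,4,5,7,8,9, B-positions 1,2,3,4,5,6,7).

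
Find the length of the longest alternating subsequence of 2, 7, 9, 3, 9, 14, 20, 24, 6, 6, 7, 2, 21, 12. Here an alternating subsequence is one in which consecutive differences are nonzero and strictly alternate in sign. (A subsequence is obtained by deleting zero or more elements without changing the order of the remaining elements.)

A longest alternating subsequence is 2, 7, 3, 9, 6, 7, 2, 21, 12 (positions 1,2,4,5,9,11,12,13,14); its 8 consecutive differences strictly alternate in sign, and length 9 is optimal.

9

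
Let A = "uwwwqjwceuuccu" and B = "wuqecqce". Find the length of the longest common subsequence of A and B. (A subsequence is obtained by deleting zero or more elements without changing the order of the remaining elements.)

Backtracking the LCS table gives one alignment: u (A1,B2) → q (A5,B3) → e (A9,B4) → c (A12,B5) → c (A13,B7).
So the longest common subsequence has length 5.

5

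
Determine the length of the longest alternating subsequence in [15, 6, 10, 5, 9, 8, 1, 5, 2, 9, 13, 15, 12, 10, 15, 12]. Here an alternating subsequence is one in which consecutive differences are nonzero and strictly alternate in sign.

12

A longest alternating subsequence is 15, 6, 10, 5, 9, 1, 5, 2, 13, 12, 15, 12 (positions 1,2,3,4,5,7,8,9,11,13,15,16); its 11 consecutive differences strictly alternate in sign, and length 12 is optimal.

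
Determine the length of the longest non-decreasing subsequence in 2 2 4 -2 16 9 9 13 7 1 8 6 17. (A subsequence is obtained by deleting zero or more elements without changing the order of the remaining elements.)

Let dp[i] be the longest non-decreasing subsequence ending at position i. Then dp = [1, 2, 3, 1, 4, 4, 5, 6, 4, 2, 5, 4, 7].
The maximum is 7; one witness is 2, 2, 4, 9, 9, 13, 17 at positions 1,2,3,6,7,8,13.

7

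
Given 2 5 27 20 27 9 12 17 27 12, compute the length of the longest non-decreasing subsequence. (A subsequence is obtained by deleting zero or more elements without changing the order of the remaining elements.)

6

Scanning left to right, the best length ending at each element is: 2→1, 5→2, 27→3, 20→3, 27→4, 9→3, 12→4, 17→5, 27→6, 12→5.
So the longest non-decreasing subsequence has length 6, e.g. 2, 5, 9, 12, 17, 27.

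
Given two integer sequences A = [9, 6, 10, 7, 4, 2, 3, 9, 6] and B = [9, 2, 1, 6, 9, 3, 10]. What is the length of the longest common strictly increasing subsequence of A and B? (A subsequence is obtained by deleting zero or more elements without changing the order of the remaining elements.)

2

For each value that appears in both, track the longest common increasing run ending there.
The best achievable length is 2; one witness is 2, 6 (A-positions 6,9, B-positions 2,4).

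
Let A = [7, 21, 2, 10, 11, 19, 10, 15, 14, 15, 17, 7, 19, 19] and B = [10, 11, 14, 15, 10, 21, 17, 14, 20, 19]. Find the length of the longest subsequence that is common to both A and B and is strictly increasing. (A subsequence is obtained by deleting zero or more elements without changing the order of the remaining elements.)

6

For each value that appears in both, track the longest common increasing run ending there.
The best achievable length is 6; one witness is 10, 11, 14, 15, 17, 19 (A-positions 4,5,9,10,11,13, B-positions 1,2,3,4,7,10).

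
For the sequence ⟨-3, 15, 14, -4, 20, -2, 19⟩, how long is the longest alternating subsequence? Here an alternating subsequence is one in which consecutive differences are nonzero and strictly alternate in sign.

A longest alternating subsequence is -3, 15, 14, 20, -2, 19 (positions 1,2,3,5,6,7); its 5 consecutive differences strictly alternate in sign, and length 6 is optimal.

6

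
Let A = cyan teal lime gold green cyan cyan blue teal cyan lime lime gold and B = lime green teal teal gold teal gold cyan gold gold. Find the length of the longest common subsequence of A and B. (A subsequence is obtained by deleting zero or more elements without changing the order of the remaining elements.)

5

A longest common subsequence is teal, gold, teal, cyan, gold (length 5); the LCS DP confirms no longer common subsequence exists.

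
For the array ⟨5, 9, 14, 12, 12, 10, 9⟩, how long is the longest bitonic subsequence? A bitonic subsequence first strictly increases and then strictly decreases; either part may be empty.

One longest bitonic subsequence is 5, 9, 14, 12, 10, 9 (positions 1,2,3,5,6,7): it rises to 14 then falls. Length 6 is optimal.

6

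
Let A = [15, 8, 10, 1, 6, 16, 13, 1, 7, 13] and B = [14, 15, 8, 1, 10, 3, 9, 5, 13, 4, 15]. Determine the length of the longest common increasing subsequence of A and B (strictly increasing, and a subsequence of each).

3

A longest common strictly increasing subsequence is 8, 10, 13 (length 3); it appears in order in both A and B, and no longer such subsequence exists.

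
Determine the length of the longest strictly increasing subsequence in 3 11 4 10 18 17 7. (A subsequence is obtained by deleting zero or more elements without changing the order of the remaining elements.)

4

Scanning left to right, the best length ending at each element is: 3→1, 11→2, 4→2, 10→3, 18→4, 17→4, 7→3.
So the longest increasing subsequence has length 4, e.g. 3, 4, 10, 18.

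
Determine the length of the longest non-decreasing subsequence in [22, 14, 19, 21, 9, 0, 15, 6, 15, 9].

Scanning left to right, the best length ending at each element is: 22→1, 14→1, 19→2, 21→3, 9→1, 0→1, 15→2, 6→2, 15→3, 9→3.
So the longest non-decreasing subsequence has length 3, e.g. 14, 19, 21.

3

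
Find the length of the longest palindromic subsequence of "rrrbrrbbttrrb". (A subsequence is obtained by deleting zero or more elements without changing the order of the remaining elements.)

8

Using dp[i][j] = 2 + dp[i+1][j−1] if the ends match, else max(dp[i+1][j], dp[i][j−1]):
dp[1][13] = 8. A witness is brrttrrb at positions 4,5,6,9,10,11,12,13.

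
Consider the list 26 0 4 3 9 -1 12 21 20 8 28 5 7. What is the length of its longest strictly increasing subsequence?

6

One longest increasing subsequence is 0, 4, 9, 12, 21, 28 (positions 2,3,5,7,8,11), of length 6; no longer one exists.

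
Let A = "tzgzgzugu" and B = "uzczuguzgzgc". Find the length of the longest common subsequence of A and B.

A longest common subsequence is zgzgzg (length 6); the LCS DP confirms no longer common subsequence exists.

6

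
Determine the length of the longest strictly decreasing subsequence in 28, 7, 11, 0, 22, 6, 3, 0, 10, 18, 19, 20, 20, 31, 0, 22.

Let dp[i] be the longest decreasing subsequence ending at position i. Then dp = [1, 2, 2, 3, 2, 3, 4, 5, 3, 3, 3, 3, 3, 1, 5, 2].
The maximum is 5; one witness is 28, 7, 6, 3, 0 at positions 1,2,6,7,8.

5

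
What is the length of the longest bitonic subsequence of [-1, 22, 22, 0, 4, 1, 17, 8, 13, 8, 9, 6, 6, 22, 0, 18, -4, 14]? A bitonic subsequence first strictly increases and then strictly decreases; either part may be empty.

9

Let inc[i] be the LIS ending at i and dec[i] the longest strictly decreasing subsequence starting at i. inc = [1, 2, 2, 2, 3, 3, 4, 4, 5, 4, 5, 4, 4, 6, 2, 6, 1, 6], dec = [2, 7, 7, 2, 4, 3, 6, 4, 5, 4, 4, 3, 3, 3, 2, 2, 1, 1].
max_i inc[i]+dec[i]−1 = 9, with one witness -1, 0, 4, 17, 13, 9, 6, 0, -4.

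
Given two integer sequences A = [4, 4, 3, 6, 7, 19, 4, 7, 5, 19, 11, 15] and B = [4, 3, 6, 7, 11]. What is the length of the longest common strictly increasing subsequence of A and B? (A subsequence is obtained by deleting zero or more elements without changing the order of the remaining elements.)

4

For each value that appears in both, track the longest common increasing run ending there.
The best achievable length is 4; one witness is 4, 6, 7, 11 (A-positions 1,4,5,11, B-positions 1,3,4,5).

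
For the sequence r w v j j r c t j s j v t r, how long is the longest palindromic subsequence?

One longest palindromic subsequence is rvjjtjjvr (positions 1,3,4,5,8,9,11,12,14); it reads the same forward and backward, and the interval DP gives dp[1][14] = 9.

9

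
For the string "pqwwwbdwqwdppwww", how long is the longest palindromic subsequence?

11

One longest palindromic subsequence is wwwdwqwdwww (positions 3,4,5,7,8,9,10,11,14,15,16); it reads the same forward and backward, and the interval DP gives dp[1][16] = 11.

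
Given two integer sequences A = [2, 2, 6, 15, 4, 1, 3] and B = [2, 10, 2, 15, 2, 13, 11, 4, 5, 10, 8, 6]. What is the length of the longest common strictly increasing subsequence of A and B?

For each value that appears in both, track the longest common increasing run ending there.
The best achievable length is 2; one witness is 2, 15 (A-positions 1,4, B-positions 1,4).

2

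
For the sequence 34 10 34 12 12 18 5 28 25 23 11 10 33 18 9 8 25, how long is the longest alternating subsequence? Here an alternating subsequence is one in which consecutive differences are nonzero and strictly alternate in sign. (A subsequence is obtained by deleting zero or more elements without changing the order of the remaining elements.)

11

Track the best alternating length ending on an up-step vs a down-step at each position: up/down = 1/1, 1/2, 3/1, 3/4, 3/4, 5/4, 1/6, 7/4, 7/8, 7/8, 7/8, 7/8, 9/4, 9/10, 7/10, 7/10, 11/10.
The maximum over both is 11; one such subsequence is 34, 10, 34, 12, 18, 5, 28, 25, 33, 18, 25.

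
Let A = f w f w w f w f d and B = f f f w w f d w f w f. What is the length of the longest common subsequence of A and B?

A longest common subsequence is fwfwfwf (length 7); the LCS DP confirms no longer common subsequence exists.

7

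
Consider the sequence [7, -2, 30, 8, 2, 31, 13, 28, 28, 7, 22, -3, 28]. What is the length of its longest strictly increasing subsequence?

5

Scanning left to right, the best length ending at each element is: 7→1, -2→1, 30→2, 8→2, 2→2, 31→3, 13→3, 28→4, 28→4, 7→3, 22→4, -3→1, 28→5.
So the longest increasing subsequence has length 5, e.g. 7, 8, 13, 22, 28.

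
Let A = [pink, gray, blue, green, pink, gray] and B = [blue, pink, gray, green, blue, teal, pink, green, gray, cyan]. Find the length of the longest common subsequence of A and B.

Backtracking the LCS table gives one alignment: pink (A1,B2) → gray (A2,B3) → blue (A3,B5) → green (A4,B8) → gray (A6,B9).
So the longest common subsequence has length 5.

5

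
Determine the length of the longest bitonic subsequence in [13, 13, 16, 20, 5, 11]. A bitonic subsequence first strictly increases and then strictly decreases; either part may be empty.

Let inc[i] be the LIS ending at i and dec[i] the longest strictly decreasing subsequence starting at i. inc = [1, 1, 2, 3, 1, 2], dec = [2, 2, 2, 2, 1, 1].
max_i inc[i]+dec[i]−1 = 4, with one witness 13, 16, 20, 11.

4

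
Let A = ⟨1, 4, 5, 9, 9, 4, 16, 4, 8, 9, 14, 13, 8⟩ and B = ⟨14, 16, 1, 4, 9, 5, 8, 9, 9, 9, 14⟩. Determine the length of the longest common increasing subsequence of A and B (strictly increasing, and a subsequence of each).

6

A longest common strictly increasing subsequence is 1, 4, 5, 8, 9, 14 (length 6); it appears in order in both A and B, and no longer such subsequence exists.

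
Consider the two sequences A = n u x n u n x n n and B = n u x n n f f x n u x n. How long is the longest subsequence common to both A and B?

A longest common subsequence is nuxnnxnn (length 8); the LCS DP confirms no longer common subsequence exists.

8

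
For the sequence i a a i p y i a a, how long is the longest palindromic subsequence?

Using dp[i][j] = 2 + dp[i+1][j−1] if the ends match, else max(dp[i+1][j], dp[i][j−1]):
dp[1][9] = 7. A witness is aaiyiaa at positions 2,3,4,6,7,8,9.

7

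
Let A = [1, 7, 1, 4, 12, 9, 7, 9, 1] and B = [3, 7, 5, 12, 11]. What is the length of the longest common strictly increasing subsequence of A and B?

2

For each value that appears in both, track the longest common increasing run ending there.
The best achievable length is 2; one witness is 7, 12 (A-positions 2,5, B-positions 2,4).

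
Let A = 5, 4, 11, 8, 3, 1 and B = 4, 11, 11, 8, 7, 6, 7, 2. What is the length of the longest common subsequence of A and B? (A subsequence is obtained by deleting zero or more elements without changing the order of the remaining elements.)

Backtracking the LCS table gives one alignment: 4 (A2,B1) → 11 (A3,B3) → 8 (A4,B4).
So the longest common subsequence has length 3.

3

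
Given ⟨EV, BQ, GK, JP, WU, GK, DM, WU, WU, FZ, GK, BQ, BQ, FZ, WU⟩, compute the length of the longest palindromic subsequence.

7

One longest palindromic subsequence is BQ GK WU WU WU GK BQ (positions 2,3,5,8,9,11,13); it reads the same forward and backward, and the interval DP gives dp[1][15] = 7.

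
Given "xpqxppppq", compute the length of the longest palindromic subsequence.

One longest palindromic subsequence is qppppq (positions 3,5,6,7,8,9); it reads the same forward and backward, and the interval DP gives dp[1][9] = 6.

6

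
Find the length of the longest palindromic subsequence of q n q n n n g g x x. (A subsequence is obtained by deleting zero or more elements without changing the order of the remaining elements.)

4

Using dp[i][j] = 2 + dp[i+1][j−1] if the ends match, else max(dp[i+1][j], dp[i][j−1]):
dp[1][10] = 4. A witness is nnnn at positions 2,4,5,6.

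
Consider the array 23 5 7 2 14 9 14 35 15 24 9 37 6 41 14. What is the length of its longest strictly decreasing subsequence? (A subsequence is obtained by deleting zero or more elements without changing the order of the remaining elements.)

One longest decreasing subsequence is 23, 14, 9, 6 (positions 1,5,6,13), of length 4; no longer one exists.

4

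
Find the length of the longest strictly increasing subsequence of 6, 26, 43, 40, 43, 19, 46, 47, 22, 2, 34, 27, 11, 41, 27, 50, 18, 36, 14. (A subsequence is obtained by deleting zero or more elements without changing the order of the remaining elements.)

One longest increasing subsequence is 6, 26, 40, 43, 46, 47, 50 (positions 1,2,4,5,7,8,16), of length 7; no longer one exists.

7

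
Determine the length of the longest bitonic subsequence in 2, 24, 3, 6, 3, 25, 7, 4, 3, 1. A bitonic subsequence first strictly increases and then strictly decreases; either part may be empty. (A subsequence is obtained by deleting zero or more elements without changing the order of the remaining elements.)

8

One longest bitonic subsequence is 2, 3, 6, 25, 7, 4, 3, 1 (positions 1,3,4,6,7,8,9,10): it rises to 25 then falls. Length 8 is optimal.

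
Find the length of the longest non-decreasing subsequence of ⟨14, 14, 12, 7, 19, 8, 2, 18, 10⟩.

Scanning left to right, the best length ending at each element is: 14→1, 14→2, 12→1, 7→1, 19→3, 8→2, 2→1, 18→3, 10→3.
So the longest non-decreasing subsequence has length 3, e.g. 14, 14, 19.

3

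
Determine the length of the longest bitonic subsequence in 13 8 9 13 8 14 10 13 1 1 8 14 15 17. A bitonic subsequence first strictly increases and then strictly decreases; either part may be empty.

One longest bitonic subsequence is 8, 9, 10, 13, 14, 15, 17 (positions 2,3,7,8,12,13,14): it rises to 17 then falls. Length 7 is optimal.

7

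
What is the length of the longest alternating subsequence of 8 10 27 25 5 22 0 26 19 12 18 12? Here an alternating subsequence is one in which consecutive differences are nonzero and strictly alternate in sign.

9

Track the best alternating length ending on an up-step vs a down-step at each position: up/down = 1/1, 2/1, 2/1, 2/3, 1/3, 4/3, 1/5, 6/3, 6/7, 6/7, 8/7, 6/9.
The maximum over both is 9; one such subsequence is 8, 10, 5, 22, 0, 26, 12, 18, 12.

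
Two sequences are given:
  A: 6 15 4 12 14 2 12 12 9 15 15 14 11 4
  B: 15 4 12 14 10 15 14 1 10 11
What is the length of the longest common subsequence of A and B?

A longest common subsequence is 15, 4, 12, 14, 15, 14, 11 (length 7); the LCS DP confirms no longer common subsequence exists.

7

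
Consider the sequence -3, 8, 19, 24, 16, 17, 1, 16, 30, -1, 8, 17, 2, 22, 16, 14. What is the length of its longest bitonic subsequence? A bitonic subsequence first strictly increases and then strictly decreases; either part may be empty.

8

One longest bitonic subsequence is -3, 8, 19, 24, 17, 16, 8, 2 (positions 1,2,3,4,6,8,11,13): it rises to 24 then falls. Length 8 is optimal.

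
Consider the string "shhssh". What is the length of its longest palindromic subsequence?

Using dp[i][j] = 2 + dp[i+1][j−1] if the ends match, else max(dp[i+1][j], dp[i][j−1]):
dp[1][6] = 4. A witness is hssh at positions 2,4,5,6.

4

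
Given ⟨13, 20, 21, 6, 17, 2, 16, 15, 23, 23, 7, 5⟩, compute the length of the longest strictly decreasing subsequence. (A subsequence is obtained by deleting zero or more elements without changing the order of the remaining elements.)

6

One longest decreasing subsequence is 20, 17, 16, 15, 7, 5 (positions 2,5,7,8,11,12), of length 6; no longer one exists.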